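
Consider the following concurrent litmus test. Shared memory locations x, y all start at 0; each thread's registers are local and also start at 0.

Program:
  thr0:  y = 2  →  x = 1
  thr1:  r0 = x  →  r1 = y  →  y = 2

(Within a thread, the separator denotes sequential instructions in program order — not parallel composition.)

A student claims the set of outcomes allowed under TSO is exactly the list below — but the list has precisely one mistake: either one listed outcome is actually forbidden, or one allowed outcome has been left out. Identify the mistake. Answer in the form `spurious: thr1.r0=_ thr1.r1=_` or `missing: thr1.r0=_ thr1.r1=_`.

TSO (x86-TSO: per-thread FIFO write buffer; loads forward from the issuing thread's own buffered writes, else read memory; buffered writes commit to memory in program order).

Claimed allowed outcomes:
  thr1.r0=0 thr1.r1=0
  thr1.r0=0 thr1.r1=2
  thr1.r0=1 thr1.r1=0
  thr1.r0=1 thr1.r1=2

outcome vector order: (thr1.r0,thr1.r1)
TSO (3): 00, 02, 12
claimed∖TSO = {10}

spurious: thr1.r0=1 thr1.r1=0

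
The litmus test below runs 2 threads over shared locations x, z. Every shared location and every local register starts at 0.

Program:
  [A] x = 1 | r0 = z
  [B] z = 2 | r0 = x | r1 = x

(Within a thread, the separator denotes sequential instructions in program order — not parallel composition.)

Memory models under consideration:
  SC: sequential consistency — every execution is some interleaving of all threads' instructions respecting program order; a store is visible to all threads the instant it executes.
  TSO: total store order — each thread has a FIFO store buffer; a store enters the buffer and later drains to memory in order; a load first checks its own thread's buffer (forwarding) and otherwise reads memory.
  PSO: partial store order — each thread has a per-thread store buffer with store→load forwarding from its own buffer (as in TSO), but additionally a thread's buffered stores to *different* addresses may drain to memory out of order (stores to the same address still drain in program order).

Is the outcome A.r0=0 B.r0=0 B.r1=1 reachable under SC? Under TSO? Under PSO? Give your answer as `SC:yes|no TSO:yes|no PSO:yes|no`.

outcome vector order: (A.r0,B.r0,B.r1)
SC (4): 0/1/1 2/0/0 2/0/1 2/1/1
TSO (6): 0/0/0 0/0/1 0/1/1 2/0/0 2/0/1 2/1/1
PSO (6): 0/0/0 0/0/1 0/1/1 2/0/0 2/0/1 2/1/1
target 0/0/1 ∈ {TSO,PSO}

SC:no TSO:yes PSO:yes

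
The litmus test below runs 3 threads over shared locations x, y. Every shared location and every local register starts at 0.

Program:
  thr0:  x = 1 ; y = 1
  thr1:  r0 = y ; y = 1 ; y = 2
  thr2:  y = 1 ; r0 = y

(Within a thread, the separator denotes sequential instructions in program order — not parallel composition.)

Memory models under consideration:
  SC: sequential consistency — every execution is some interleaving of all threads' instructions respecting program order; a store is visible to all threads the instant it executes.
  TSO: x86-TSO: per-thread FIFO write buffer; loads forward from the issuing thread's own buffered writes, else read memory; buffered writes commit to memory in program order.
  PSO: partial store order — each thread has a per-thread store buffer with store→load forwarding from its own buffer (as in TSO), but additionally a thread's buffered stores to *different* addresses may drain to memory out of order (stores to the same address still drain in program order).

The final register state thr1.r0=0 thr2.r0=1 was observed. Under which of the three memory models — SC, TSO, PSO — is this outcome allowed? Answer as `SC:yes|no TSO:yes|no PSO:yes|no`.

outcome vector order: (thr1.r0,thr2.r0)
SC: 4 outcomes — {01 02 11 12}
TSO: 4 outcomes — {01 02 11 12}
PSO: 4 outcomes — {01 02 11 12}
target 01 ∈ {SC,TSO,PSO}

SC:yes TSO:yes PSO:yes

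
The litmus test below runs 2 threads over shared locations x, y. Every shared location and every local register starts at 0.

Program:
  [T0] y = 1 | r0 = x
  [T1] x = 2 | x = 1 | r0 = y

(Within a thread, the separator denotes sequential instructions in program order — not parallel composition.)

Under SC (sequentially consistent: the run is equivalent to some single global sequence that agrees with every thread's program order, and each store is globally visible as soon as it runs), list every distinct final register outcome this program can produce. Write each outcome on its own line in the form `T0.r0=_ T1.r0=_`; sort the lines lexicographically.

T0.r0=0 T1.r0=1
T0.r0=1 T1.r0=0
T0.r0=1 T1.r0=1
T0.r0=2 T1.r0=1

outcome vector order: (T0.r0,T1.r0)
|SC outcomes| = 4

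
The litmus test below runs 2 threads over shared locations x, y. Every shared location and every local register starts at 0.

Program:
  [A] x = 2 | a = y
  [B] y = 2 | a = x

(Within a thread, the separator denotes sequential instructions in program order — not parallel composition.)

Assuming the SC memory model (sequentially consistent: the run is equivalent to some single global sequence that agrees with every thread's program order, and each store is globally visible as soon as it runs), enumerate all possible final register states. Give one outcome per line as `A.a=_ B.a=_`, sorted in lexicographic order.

outcome vector order: (A.a,B.a)
|SC outcomes| = 3

A.a=0 B.a=2
A.a=2 B.a=0
A.a=2 B.a=2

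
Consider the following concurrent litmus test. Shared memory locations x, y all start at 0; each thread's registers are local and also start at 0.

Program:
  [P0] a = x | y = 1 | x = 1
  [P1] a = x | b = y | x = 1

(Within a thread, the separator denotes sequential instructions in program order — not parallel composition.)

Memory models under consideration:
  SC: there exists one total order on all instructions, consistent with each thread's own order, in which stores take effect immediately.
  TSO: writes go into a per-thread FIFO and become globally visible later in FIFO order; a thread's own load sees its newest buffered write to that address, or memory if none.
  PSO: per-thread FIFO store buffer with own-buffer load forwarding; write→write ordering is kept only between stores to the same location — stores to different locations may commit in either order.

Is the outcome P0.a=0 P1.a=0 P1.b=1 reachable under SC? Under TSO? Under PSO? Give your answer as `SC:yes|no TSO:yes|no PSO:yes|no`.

outcome vector order: (P0.a,P1.a,P1.b)
SC (4): (0,0,0), (0,0,1), (0,1,1), (1,0,0)
TSO (4): (0,0,0), (0,0,1), (0,1,1), (1,0,0)
PSO (5): (0,0,0), (0,0,1), (0,1,0), (0,1,1), (1,0,0)
target (0,0,1) ∈ {SC,TSO,PSO}

SC:yes TSO:yes PSO:yes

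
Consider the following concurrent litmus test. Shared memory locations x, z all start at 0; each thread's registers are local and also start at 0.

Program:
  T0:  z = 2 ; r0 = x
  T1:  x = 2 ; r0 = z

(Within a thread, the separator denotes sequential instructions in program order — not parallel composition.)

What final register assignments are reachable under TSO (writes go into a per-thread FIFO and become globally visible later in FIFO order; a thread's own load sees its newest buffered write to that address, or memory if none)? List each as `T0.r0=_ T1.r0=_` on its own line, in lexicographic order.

outcome vector order: (T0.r0,T1.r0)
|TSO outcomes| = 4

T0.r0=0 T1.r0=0
T0.r0=0 T1.r0=2
T0.r0=2 T1.r0=0
T0.r0=2 T1.r0=2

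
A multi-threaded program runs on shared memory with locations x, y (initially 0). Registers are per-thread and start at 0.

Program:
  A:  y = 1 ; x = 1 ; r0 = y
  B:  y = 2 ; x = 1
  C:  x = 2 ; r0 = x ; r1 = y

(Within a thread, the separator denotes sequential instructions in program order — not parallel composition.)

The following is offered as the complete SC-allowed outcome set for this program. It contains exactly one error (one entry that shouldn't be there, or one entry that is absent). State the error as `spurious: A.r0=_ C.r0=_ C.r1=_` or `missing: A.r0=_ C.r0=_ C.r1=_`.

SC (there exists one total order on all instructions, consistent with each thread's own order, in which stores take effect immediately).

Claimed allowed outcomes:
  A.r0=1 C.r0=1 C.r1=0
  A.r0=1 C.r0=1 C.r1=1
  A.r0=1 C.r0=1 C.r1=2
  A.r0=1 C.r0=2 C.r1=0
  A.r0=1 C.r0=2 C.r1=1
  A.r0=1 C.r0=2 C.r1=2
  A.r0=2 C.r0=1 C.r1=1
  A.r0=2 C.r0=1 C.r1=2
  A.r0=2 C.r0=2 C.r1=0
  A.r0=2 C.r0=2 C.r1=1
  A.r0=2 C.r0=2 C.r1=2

spurious: A.r0=1 C.r0=1 C.r1=0

outcome vector order: (A.r0,C.r0,C.r1)
SC (10): 1/1/1; 1/1/2; 1/2/0; 1/2/1; 1/2/2; 2/1/1; 2/1/2; 2/2/0; 2/2/1; 2/2/2
claimed∖SC = {1/1/0}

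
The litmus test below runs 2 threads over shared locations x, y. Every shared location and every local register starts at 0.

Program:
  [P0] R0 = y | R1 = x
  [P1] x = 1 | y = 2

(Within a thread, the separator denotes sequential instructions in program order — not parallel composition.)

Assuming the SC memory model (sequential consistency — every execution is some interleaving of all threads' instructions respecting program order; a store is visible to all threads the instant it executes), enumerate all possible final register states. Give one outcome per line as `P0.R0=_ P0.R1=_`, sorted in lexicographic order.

outcome vector order: (P0.R0,P0.R1)
|SC outcomes| = 3

P0.R0=0 P0.R1=0
P0.R0=0 P0.R1=1
P0.R0=2 P0.R1=1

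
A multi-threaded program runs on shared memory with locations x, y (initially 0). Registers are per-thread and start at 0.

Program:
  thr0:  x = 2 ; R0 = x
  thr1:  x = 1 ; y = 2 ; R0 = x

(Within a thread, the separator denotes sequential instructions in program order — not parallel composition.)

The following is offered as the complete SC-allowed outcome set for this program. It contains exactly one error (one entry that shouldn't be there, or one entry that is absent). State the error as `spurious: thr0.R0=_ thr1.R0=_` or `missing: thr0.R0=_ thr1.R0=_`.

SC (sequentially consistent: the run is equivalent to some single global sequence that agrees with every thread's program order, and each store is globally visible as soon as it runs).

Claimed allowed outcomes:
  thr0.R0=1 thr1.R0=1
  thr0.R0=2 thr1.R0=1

missing: thr0.R0=2 thr1.R0=2

outcome vector order: (thr0.R0,thr1.R0)
under SC → <1 1> <2 1> <2 2>
SC∖claimed = {<2 2>}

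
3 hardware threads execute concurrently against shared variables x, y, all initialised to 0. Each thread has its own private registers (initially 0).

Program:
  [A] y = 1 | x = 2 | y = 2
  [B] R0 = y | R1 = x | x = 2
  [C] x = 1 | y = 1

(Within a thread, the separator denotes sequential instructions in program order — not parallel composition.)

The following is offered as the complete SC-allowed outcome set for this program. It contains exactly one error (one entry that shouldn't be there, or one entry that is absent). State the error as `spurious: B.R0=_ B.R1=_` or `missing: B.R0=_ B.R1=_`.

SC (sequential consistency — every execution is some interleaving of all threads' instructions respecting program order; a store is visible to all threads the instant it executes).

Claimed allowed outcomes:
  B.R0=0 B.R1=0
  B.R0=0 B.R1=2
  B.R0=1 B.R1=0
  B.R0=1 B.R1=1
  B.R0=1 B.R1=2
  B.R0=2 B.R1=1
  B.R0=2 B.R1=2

missing: B.R0=0 B.R1=1

outcome vector order: (B.R0,B.R1)
[SC] allowed = {00 01 02 10 11 12 21 22}
SC∖claimed = {01}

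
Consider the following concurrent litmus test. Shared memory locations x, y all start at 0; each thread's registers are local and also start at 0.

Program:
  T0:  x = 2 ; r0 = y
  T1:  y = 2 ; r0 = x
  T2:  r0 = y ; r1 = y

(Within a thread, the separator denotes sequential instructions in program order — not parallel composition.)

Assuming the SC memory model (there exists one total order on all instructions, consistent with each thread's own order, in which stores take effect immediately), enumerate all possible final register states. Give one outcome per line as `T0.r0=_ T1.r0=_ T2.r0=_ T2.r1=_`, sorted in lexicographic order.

T0.r0=0 T1.r0=2 T2.r0=0 T2.r1=0
T0.r0=0 T1.r0=2 T2.r0=0 T2.r1=2
T0.r0=0 T1.r0=2 T2.r0=2 T2.r1=2
T0.r0=2 T1.r0=0 T2.r0=0 T2.r1=0
T0.r0=2 T1.r0=0 T2.r0=0 T2.r1=2
T0.r0=2 T1.r0=0 T2.r0=2 T2.r1=2
T0.r0=2 T1.r0=2 T2.r0=0 T2.r1=0
T0.r0=2 T1.r0=2 T2.r0=0 T2.r1=2
T0.r0=2 T1.r0=2 T2.r0=2 T2.r1=2

outcome vector order: (T0.r0,T1.r0,T2.r0,T2.r1)
|SC outcomes| = 9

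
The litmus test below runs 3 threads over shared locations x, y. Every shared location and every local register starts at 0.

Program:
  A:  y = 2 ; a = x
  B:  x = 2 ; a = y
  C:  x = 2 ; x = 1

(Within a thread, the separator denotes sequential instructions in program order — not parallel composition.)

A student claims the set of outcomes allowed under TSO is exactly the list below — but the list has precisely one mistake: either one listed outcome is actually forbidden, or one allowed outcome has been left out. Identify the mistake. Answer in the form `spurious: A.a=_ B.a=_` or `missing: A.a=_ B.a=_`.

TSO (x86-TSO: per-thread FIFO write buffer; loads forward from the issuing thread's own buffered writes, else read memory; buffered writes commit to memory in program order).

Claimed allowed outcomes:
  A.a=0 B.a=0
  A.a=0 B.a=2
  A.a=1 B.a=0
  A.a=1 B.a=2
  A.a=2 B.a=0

missing: A.a=2 B.a=2

outcome vector order: (A.a,B.a)
TSO: 6 outcomes — {<0 0>, <0 2>, <1 0>, <1 2>, <2 0>, <2 2>}
TSO∖claimed = {<2 2>}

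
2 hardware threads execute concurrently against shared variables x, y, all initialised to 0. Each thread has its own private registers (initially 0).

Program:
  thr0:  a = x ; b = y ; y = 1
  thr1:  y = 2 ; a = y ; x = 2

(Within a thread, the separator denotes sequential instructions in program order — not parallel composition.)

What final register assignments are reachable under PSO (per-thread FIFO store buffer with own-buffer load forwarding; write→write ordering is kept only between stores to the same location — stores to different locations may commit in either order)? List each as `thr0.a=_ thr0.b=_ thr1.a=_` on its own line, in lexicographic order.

outcome vector order: (thr0.a,thr0.b,thr1.a)
|PSO outcomes| = 6

thr0.a=0 thr0.b=0 thr1.a=1
thr0.a=0 thr0.b=0 thr1.a=2
thr0.a=0 thr0.b=2 thr1.a=1
thr0.a=0 thr0.b=2 thr1.a=2
thr0.a=2 thr0.b=0 thr1.a=2
thr0.a=2 thr0.b=2 thr1.a=2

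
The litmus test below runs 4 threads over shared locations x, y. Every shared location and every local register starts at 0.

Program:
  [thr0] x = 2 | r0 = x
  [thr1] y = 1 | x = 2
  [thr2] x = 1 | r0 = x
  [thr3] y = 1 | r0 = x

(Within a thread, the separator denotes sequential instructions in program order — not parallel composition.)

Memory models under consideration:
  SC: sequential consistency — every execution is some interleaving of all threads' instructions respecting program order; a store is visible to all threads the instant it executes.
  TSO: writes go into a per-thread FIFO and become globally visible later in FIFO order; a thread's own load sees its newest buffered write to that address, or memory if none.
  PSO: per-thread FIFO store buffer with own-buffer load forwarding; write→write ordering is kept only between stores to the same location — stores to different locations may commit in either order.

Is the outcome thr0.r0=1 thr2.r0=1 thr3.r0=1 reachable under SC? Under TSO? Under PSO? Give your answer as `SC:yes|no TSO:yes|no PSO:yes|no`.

SC:yes TSO:yes PSO:yes

outcome vector order: (thr0.r0,thr2.r0,thr3.r0)
SC (12): 1/1/0 1/1/1 1/1/2 1/2/0 1/2/1 1/2/2 2/1/0 2/1/1 2/1/2 2/2/0 2/2/1 2/2/2
TSO (12): 1/1/0 1/1/1 1/1/2 1/2/0 1/2/1 1/2/2 2/1/0 2/1/1 2/1/2 2/2/0 2/2/1 2/2/2
PSO (12): 1/1/0 1/1/1 1/1/2 1/2/0 1/2/1 1/2/2 2/1/0 2/1/1 2/1/2 2/2/0 2/2/1 2/2/2
target 1/1/1 ∈ {SC,TSO,PSO}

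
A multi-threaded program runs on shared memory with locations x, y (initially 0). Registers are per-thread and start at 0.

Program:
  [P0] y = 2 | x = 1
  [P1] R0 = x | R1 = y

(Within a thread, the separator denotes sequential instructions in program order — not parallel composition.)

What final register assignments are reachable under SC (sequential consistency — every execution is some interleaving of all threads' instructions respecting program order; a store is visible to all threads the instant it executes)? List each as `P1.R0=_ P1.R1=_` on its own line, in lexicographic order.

outcome vector order: (P1.R0,P1.R1)
|SC outcomes| = 3

P1.R0=0 P1.R1=0
P1.R0=0 P1.R1=2
P1.R0=1 P1.R1=2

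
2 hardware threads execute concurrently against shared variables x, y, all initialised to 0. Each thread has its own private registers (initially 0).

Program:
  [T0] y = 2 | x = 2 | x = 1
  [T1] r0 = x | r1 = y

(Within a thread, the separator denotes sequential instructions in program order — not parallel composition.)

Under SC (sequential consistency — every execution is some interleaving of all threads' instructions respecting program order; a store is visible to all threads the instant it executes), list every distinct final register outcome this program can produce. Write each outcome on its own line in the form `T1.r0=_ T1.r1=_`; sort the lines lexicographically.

T1.r0=0 T1.r1=0
T1.r0=0 T1.r1=2
T1.r0=1 T1.r1=2
T1.r0=2 T1.r1=2

outcome vector order: (T1.r0,T1.r1)
|SC outcomes| = 4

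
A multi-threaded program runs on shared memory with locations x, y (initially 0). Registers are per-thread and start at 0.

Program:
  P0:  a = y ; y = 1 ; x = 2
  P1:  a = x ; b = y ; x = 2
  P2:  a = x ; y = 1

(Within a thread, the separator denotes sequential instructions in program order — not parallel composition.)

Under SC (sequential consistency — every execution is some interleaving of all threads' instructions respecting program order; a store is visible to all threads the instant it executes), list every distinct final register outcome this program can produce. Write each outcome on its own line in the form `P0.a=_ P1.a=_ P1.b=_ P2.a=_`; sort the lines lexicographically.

outcome vector order: (P0.a,P1.a,P1.b,P2.a)
|SC outcomes| = 10

P0.a=0 P1.a=0 P1.b=0 P2.a=0
P0.a=0 P1.a=0 P1.b=0 P2.a=2
P0.a=0 P1.a=0 P1.b=1 P2.a=0
P0.a=0 P1.a=0 P1.b=1 P2.a=2
P0.a=0 P1.a=2 P1.b=1 P2.a=0
P0.a=0 P1.a=2 P1.b=1 P2.a=2
P0.a=1 P1.a=0 P1.b=0 P2.a=0
P0.a=1 P1.a=0 P1.b=0 P2.a=2
P0.a=1 P1.a=0 P1.b=1 P2.a=0
P0.a=1 P1.a=2 P1.b=1 P2.a=0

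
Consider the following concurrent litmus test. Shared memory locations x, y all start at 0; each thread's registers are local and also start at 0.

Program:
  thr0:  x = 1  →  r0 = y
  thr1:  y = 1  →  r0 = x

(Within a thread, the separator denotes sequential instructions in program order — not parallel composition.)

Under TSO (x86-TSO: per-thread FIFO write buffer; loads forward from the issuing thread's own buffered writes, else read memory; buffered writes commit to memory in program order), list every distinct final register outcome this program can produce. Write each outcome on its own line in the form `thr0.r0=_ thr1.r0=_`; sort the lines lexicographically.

thr0.r0=0 thr1.r0=0
thr0.r0=0 thr1.r0=1
thr0.r0=1 thr1.r0=0
thr0.r0=1 thr1.r0=1

outcome vector order: (thr0.r0,thr1.r0)
|TSO outcomes| = 4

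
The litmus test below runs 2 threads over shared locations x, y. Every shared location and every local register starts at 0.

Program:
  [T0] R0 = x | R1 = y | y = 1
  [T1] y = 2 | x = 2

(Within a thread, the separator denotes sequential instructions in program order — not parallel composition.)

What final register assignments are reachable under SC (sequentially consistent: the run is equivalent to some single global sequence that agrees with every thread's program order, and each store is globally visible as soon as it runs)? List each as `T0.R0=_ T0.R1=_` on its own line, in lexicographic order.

outcome vector order: (T0.R0,T0.R1)
|SC outcomes| = 3

T0.R0=0 T0.R1=0
T0.R0=0 T0.R1=2
T0.R0=2 T0.R1=2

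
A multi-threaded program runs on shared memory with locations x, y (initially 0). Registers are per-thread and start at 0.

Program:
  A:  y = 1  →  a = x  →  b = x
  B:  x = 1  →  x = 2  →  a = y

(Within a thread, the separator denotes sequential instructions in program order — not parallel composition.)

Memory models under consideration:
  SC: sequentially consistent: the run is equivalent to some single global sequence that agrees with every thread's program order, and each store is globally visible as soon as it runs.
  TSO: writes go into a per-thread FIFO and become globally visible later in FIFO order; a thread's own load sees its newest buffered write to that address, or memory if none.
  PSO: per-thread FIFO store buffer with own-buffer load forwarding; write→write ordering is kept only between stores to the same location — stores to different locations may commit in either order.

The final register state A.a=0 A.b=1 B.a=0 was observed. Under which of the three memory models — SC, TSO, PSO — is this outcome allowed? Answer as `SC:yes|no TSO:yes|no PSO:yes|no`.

outcome vector order: (A.a,A.b,B.a)
SC (7): <0 0 1> <0 1 1> <0 2 1> <1 1 1> <1 2 1> <2 2 0> <2 2 1>
TSO (12): <0 0 0> <0 0 1> <0 1 0> <0 1 1> <0 2 0> <0 2 1> <1 1 0> <1 1 1> <1 2 0> <1 2 1> <2 2 0> <2 2 1>
PSO (12): <0 0 0> <0 0 1> <0 1 0> <0 1 1> <0 2 0> <0 2 1> <1 1 0> <1 1 1> <1 2 0> <1 2 1> <2 2 0> <2 2 1>
target <0 1 0> ∈ {TSO,PSO}

SC:no TSO:yes PSO:yes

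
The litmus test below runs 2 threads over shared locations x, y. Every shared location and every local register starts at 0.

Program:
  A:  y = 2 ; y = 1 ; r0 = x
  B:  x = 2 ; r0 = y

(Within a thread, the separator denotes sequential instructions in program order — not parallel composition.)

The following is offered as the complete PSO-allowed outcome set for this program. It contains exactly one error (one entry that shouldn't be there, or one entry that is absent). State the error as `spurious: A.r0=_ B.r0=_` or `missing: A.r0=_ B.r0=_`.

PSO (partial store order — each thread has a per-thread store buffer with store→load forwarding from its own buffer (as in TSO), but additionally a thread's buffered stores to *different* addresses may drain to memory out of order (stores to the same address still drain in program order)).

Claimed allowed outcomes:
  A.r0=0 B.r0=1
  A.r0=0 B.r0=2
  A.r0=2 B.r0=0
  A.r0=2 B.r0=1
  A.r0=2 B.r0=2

missing: A.r0=0 B.r0=0

outcome vector order: (A.r0,B.r0)
[PSO] allowed = {<0 0> <0 1> <0 2> <2 0> <2 1> <2 2>}
PSO∖claimed = {<0 0>}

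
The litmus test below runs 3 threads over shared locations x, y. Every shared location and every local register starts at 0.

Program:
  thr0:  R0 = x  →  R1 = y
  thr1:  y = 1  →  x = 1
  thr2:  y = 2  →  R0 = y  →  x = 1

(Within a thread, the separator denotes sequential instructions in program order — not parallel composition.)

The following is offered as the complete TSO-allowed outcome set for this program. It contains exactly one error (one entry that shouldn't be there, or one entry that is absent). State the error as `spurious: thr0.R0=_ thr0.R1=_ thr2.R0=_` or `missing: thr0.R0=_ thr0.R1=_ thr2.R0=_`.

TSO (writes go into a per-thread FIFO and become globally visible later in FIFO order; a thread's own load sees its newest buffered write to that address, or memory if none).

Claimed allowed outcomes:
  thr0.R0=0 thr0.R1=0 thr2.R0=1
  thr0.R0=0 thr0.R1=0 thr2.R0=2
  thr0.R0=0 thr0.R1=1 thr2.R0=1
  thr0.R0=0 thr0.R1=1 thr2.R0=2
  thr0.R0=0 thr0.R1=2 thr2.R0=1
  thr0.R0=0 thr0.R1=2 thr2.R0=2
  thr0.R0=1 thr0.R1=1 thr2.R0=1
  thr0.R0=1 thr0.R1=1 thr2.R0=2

outcome vector order: (thr0.R0,thr0.R1,thr2.R0)
TSO (9): (0,0,1); (0,0,2); (0,1,1); (0,1,2); (0,2,1); (0,2,2); (1,1,1); (1,1,2); (1,2,2)
TSO∖claimed = {(1,2,2)}

missing: thr0.R0=1 thr0.R1=2 thr2.R0=2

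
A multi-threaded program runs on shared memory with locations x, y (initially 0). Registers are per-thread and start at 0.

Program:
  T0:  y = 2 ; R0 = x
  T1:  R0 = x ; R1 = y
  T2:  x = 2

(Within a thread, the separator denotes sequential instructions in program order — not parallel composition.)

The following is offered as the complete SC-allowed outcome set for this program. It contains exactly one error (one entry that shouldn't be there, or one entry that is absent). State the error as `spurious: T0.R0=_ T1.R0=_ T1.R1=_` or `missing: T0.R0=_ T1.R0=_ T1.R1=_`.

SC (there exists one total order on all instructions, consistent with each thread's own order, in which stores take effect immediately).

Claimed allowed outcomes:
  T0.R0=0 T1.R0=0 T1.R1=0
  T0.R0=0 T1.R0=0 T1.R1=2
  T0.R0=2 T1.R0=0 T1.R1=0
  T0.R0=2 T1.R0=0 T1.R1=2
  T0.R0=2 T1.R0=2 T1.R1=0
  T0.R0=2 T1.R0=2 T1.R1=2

outcome vector order: (T0.R0,T1.R0,T1.R1)
[SC] allowed = {000, 002, 022, 200, 202, 220, 222}
SC∖claimed = {022}

missing: T0.R0=0 T1.R0=2 T1.R1=2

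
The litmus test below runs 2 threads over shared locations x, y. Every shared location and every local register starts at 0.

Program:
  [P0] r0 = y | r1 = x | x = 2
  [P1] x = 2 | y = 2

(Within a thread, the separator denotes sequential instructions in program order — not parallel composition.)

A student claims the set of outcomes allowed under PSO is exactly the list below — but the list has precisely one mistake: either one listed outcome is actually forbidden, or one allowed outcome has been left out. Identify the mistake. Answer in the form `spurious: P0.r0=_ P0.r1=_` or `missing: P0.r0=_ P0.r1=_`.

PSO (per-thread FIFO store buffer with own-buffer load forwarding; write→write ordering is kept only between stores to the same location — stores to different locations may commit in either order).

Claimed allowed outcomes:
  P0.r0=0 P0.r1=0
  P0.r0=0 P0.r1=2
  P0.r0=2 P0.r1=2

outcome vector order: (P0.r0,P0.r1)
[PSO] allowed = {00 02 20 22}
PSO∖claimed = {20}

missing: P0.r0=2 P0.r1=0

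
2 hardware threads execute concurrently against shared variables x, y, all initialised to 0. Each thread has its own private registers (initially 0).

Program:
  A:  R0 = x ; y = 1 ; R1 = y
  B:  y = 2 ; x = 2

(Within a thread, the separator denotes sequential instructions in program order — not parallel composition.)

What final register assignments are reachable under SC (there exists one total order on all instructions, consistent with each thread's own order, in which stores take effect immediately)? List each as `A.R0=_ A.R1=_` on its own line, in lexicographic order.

A.R0=0 A.R1=1
A.R0=0 A.R1=2
A.R0=2 A.R1=1

outcome vector order: (A.R0,A.R1)
|SC outcomes| = 3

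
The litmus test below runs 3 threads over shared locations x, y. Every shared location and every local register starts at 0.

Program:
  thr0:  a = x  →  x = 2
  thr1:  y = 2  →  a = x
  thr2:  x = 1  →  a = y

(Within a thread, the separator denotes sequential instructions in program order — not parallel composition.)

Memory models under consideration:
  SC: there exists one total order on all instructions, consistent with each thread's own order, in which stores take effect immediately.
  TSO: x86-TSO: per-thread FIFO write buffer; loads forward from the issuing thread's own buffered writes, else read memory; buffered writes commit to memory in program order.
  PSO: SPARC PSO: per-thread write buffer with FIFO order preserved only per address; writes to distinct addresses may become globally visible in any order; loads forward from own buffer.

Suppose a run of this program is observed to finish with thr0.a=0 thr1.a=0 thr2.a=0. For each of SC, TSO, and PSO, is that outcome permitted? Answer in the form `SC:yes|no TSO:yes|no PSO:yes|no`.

SC:no TSO:yes PSO:yes

outcome vector order: (thr0.a,thr1.a,thr2.a)
under SC → 0/0/2; 0/1/0; 0/1/2; 0/2/0; 0/2/2; 1/0/2; 1/1/0; 1/1/2; 1/2/0; 1/2/2
under TSO → 0/0/0; 0/0/2; 0/1/0; 0/1/2; 0/2/0; 0/2/2; 1/0/0; 1/0/2; 1/1/0; 1/1/2; 1/2/0; 1/2/2
under PSO → 0/0/0; 0/0/2; 0/1/0; 0/1/2; 0/2/0; 0/2/2; 1/0/0; 1/0/2; 1/1/0; 1/1/2; 1/2/0; 1/2/2
target 0/0/0 ∈ {TSO,PSO}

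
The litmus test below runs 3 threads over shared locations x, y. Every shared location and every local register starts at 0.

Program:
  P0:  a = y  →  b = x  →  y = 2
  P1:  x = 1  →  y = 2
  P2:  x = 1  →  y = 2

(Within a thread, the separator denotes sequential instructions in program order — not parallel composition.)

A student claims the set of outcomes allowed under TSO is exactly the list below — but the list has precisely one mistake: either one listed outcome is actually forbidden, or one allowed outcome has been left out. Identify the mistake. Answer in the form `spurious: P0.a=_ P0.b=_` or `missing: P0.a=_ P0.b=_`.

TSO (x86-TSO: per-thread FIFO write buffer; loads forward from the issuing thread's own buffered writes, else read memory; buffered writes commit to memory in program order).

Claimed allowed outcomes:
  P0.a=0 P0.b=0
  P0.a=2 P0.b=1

outcome vector order: (P0.a,P0.b)
TSO: 3 outcomes — {00, 01, 21}
TSO∖claimed = {01}

missing: P0.a=0 P0.b=1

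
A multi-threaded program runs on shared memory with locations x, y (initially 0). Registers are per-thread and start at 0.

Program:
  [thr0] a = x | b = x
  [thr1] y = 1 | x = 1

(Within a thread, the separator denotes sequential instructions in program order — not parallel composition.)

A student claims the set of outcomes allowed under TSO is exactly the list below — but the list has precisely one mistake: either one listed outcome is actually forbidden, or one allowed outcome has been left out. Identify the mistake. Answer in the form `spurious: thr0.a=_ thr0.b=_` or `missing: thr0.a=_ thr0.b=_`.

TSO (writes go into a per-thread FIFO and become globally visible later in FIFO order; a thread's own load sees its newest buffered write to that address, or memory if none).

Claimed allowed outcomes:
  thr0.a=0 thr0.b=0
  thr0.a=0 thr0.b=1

missing: thr0.a=1 thr0.b=1

outcome vector order: (thr0.a,thr0.b)
under TSO → <0 0>, <0 1>, <1 1>
TSO∖claimed = {<1 1>}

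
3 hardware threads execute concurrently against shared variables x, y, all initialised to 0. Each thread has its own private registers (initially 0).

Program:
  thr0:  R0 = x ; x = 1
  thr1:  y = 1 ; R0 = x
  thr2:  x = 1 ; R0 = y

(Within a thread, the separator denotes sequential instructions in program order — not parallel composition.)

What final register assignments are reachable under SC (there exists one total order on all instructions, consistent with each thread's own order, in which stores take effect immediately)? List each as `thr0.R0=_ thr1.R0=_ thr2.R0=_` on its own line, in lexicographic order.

outcome vector order: (thr0.R0,thr1.R0,thr2.R0)
|SC outcomes| = 6

thr0.R0=0 thr1.R0=0 thr2.R0=1
thr0.R0=0 thr1.R0=1 thr2.R0=0
thr0.R0=0 thr1.R0=1 thr2.R0=1
thr0.R0=1 thr1.R0=0 thr2.R0=1
thr0.R0=1 thr1.R0=1 thr2.R0=0
thr0.R0=1 thr1.R0=1 thr2.R0=1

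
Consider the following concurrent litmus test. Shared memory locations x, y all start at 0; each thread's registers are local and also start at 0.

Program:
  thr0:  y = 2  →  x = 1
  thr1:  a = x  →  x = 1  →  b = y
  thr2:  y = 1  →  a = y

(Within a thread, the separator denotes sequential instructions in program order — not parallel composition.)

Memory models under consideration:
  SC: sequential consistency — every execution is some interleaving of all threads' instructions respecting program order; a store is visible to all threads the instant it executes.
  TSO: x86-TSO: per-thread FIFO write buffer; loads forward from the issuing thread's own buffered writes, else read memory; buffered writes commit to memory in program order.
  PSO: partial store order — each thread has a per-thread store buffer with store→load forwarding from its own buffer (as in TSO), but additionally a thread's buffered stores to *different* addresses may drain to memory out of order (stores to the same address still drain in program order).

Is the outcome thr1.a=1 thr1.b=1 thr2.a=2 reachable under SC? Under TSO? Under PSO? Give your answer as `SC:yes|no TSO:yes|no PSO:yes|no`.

outcome vector order: (thr1.a,thr1.b,thr2.a)
SC: 9 outcomes — {<0 0 1>; <0 0 2>; <0 1 1>; <0 1 2>; <0 2 1>; <0 2 2>; <1 1 1>; <1 2 1>; <1 2 2>}
TSO: 9 outcomes — {<0 0 1>; <0 0 2>; <0 1 1>; <0 1 2>; <0 2 1>; <0 2 2>; <1 1 1>; <1 2 1>; <1 2 2>}
PSO: 12 outcomes — {<0 0 1>; <0 0 2>; <0 1 1>; <0 1 2>; <0 2 1>; <0 2 2>; <1 0 1>; <1 0 2>; <1 1 1>; <1 1 2>; <1 2 1>; <1 2 2>}
target <1 1 2> ∈ {PSO}

SC:no TSO:no PSO:yes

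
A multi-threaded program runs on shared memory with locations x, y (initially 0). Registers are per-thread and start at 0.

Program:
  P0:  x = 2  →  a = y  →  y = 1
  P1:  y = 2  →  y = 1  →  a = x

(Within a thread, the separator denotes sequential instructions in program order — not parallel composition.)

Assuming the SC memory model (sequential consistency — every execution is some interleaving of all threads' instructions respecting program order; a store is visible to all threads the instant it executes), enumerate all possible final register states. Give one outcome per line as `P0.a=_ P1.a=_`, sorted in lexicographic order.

outcome vector order: (P0.a,P1.a)
|SC outcomes| = 4

P0.a=0 P1.a=2
P0.a=1 P1.a=0
P0.a=1 P1.a=2
P0.a=2 P1.a=2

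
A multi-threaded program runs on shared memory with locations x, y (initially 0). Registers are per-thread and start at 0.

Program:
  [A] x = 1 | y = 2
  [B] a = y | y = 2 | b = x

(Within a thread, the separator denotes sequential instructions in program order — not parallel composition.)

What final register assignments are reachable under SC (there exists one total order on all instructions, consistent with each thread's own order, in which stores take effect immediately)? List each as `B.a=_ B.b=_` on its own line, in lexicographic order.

outcome vector order: (B.a,B.b)
|SC outcomes| = 3

B.a=0 B.b=0
B.a=0 B.b=1
B.a=2 B.b=1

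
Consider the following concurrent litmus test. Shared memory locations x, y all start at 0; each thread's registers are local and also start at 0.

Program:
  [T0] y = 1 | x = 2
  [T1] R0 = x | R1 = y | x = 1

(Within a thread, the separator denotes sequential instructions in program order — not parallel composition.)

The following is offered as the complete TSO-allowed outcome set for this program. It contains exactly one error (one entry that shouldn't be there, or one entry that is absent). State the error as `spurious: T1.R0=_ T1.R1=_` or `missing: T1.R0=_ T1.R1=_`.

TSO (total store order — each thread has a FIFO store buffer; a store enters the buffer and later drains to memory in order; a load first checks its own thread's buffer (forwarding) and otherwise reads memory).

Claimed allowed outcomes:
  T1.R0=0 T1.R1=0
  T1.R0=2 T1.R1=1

missing: T1.R0=0 T1.R1=1

outcome vector order: (T1.R0,T1.R1)
[TSO] allowed = {<0 0>; <0 1>; <2 1>}
TSO∖claimed = {<0 1>}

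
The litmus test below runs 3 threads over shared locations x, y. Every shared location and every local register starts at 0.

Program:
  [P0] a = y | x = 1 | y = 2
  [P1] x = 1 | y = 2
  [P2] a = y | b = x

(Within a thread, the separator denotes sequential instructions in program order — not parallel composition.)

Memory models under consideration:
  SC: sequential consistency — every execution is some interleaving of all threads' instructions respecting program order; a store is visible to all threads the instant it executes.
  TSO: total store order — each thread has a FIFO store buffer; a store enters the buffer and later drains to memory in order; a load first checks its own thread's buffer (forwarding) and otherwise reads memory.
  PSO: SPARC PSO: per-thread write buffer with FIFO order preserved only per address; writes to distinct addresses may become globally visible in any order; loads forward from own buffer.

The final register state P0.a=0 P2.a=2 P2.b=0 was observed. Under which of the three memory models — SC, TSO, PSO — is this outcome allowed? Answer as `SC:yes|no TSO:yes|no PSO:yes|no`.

outcome vector order: (P0.a,P2.a,P2.b)
SC (6): (0,0,0), (0,0,1), (0,2,1), (2,0,0), (2,0,1), (2,2,1)
TSO (6): (0,0,0), (0,0,1), (0,2,1), (2,0,0), (2,0,1), (2,2,1)
PSO (8): (0,0,0), (0,0,1), (0,2,0), (0,2,1), (2,0,0), (2,0,1), (2,2,0), (2,2,1)
target (0,2,0) ∈ {PSO}

SC:no TSO:no PSO:yes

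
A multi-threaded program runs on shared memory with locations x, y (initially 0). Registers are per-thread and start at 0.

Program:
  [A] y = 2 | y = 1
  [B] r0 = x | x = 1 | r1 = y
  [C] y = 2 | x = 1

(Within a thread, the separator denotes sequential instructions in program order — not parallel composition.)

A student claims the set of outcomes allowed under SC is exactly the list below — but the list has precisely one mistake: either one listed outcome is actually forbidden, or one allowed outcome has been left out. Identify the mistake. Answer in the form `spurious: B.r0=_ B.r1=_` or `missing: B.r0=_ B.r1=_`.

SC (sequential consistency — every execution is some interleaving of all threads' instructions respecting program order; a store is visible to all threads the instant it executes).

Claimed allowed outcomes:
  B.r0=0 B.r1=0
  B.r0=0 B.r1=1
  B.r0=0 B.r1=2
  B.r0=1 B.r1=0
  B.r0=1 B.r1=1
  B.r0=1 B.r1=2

outcome vector order: (B.r0,B.r1)
SC (5): (0,0) (0,1) (0,2) (1,1) (1,2)
claimed∖SC = {(1,0)}

spurious: B.r0=1 B.r1=0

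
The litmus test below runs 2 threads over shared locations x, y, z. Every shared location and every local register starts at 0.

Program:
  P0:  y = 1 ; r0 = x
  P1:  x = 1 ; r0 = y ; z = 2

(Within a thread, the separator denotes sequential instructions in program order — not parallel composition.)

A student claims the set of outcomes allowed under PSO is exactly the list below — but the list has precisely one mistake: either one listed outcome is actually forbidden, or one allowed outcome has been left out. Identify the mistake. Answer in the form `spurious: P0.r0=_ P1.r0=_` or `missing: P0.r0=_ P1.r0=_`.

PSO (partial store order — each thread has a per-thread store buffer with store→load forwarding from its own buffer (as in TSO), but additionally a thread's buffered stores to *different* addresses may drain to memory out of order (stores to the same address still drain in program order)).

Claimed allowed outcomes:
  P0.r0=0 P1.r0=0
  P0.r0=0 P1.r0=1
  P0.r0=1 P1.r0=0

missing: P0.r0=1 P1.r0=1

outcome vector order: (P0.r0,P1.r0)
PSO (4): (0,0); (0,1); (1,0); (1,1)
PSO∖claimed = {(1,1)}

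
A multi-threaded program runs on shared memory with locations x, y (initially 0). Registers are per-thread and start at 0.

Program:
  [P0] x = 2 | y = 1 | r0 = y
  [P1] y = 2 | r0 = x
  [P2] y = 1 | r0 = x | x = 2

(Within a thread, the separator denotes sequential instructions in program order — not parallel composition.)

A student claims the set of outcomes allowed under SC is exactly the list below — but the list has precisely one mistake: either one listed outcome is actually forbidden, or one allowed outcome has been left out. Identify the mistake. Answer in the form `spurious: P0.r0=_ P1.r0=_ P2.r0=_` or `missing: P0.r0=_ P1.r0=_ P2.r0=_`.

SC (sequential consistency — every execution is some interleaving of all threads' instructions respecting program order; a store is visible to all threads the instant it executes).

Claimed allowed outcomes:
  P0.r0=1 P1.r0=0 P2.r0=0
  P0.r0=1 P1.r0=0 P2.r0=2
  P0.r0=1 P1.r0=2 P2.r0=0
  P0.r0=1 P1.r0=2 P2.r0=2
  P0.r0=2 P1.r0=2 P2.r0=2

missing: P0.r0=2 P1.r0=2 P2.r0=0

outcome vector order: (P0.r0,P1.r0,P2.r0)
[SC] allowed = {(1,0,0), (1,0,2), (1,2,0), (1,2,2), (2,2,0), (2,2,2)}
SC∖claimed = {(2,2,0)}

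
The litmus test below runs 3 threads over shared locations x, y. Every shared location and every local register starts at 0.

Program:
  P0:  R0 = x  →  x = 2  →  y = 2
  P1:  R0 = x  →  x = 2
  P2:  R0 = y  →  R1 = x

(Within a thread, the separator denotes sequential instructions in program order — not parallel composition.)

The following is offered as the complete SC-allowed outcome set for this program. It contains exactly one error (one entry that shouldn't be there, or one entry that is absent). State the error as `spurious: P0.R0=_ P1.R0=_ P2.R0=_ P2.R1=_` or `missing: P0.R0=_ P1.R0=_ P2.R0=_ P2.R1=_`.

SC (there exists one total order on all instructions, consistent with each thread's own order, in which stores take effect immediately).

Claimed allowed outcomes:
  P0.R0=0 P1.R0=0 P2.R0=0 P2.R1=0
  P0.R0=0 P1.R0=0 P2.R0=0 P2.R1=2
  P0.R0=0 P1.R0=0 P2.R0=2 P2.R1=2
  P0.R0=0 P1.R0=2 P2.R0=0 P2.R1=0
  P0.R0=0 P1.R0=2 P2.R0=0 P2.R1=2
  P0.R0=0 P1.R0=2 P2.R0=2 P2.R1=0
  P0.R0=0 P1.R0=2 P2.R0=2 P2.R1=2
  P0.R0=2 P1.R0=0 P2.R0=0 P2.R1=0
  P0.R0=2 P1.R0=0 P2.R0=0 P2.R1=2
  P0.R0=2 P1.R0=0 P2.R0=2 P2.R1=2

outcome vector order: (P0.R0,P1.R0,P2.R0,P2.R1)
under SC → 0000 0002 0022 0200 0202 0222 2000 2002 2022
claimed∖SC = {0220}

spurious: P0.R0=0 P1.R0=2 P2.R0=2 P2.R1=0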